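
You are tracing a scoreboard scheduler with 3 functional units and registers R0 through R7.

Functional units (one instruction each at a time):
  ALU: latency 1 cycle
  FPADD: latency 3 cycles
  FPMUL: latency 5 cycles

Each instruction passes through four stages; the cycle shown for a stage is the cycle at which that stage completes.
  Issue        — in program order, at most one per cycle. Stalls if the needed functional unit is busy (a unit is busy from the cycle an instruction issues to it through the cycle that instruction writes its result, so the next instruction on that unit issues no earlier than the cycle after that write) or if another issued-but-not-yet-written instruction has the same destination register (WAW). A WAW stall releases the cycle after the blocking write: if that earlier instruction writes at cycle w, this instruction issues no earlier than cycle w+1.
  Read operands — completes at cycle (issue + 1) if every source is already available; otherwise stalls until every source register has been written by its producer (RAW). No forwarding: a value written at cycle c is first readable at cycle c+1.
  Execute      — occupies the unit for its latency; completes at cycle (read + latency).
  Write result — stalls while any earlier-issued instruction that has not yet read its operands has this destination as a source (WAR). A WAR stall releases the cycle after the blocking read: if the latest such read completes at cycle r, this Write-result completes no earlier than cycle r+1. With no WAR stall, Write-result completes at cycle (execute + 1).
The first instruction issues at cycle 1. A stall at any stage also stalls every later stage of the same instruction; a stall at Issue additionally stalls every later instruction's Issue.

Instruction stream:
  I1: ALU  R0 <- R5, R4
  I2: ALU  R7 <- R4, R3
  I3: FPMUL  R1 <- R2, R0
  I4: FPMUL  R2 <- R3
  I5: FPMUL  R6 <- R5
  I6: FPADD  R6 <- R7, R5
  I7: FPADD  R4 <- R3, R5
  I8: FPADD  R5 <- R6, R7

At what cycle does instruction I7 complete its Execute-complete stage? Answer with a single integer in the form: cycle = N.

cycle 1: I1 dispatched to ALU
cycle 2: I1 operands ready
cycle 3: I1 complete
cycle 4: R0←I1
cycle 5: I2 dispatched to ALU
cycle 6: I2 operands ready · I3 dispatched to FPMUL
cycle 7: I2 complete · I3 operands ready
cycle 8: R7←I2
cycle 12: I3 complete
cycle 13: R1←I3
cycle 14: I4 dispatched to FPMUL
cycle 15: I4 operands ready
cycle 20: I4 complete
cycle 21: R2←I4
cycle 22: I5 dispatched to FPMUL
cycle 23: I5 operands ready
cycle 28: I5 complete
cycle 29: R6←I5
cycle 30: I6 dispatched to FPADD
cycle 31: I6 operands ready
cycle 34: I6 complete
cycle 35: R6←I6
cycle 36: I7 dispatched to FPADD
cycle 37: I7 operands ready
cycle 40: I7 complete
cycle 41: R4←I7
cycle 42: I8 dispatched to FPADD
cycle 43: I8 operands ready
cycle 46: I8 complete
cycle 47: R5←I8

cycle = 40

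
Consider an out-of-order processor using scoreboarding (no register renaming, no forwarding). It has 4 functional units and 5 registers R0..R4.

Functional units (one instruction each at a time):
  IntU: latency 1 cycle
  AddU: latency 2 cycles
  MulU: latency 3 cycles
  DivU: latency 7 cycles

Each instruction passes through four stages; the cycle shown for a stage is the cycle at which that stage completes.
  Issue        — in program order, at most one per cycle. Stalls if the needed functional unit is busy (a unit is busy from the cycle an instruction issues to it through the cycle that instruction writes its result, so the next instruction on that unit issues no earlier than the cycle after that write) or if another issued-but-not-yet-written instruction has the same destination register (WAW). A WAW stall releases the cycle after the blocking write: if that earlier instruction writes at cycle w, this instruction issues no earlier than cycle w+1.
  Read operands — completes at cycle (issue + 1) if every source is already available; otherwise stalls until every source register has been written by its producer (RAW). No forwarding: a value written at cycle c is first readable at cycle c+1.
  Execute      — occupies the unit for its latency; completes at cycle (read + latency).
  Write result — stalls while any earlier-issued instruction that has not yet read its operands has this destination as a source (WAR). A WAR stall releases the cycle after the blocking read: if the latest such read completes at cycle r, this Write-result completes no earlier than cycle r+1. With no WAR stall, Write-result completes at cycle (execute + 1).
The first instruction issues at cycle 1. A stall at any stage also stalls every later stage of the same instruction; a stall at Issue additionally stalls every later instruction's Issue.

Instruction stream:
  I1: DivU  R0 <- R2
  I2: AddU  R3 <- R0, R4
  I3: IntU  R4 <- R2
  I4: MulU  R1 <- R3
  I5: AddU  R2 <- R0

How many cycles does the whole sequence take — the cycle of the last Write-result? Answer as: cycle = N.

cycle = 19

I1 -> (1, 2, 9, 10)
I2 -> (2, 11, 13, 14)  // RAW R0: wait I1 write@10
I3 -> (3, 4, 5, 12)  // WAR R4: wait I2 read@11
I4 -> (4, 15, 18, 19)  // RAW R3: wait I2 write@14
I5 -> (15, 16, 18, 19)  // struct: AddU busy until I2 writes@14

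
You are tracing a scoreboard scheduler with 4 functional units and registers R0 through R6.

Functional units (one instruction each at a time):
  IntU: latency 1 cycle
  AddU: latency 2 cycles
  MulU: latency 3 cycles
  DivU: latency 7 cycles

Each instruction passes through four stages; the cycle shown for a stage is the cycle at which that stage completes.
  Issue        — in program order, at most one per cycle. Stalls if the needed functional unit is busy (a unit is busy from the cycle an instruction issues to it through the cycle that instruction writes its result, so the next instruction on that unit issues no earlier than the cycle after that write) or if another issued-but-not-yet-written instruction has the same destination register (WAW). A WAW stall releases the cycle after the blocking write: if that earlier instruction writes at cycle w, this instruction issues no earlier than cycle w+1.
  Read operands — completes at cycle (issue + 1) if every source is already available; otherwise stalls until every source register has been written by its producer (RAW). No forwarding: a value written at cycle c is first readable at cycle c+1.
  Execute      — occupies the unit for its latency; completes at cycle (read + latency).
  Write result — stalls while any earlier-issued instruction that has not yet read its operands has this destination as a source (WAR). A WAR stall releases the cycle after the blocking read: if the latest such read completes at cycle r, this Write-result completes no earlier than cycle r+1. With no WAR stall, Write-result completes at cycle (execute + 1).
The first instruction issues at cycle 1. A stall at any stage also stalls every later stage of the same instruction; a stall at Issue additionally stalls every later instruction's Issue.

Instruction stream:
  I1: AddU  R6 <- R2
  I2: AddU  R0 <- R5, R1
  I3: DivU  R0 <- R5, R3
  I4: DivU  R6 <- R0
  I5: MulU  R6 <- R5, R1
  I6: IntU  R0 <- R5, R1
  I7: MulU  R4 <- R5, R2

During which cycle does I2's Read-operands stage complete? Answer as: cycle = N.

cycle = 7

I1  is:1  ro:2  ex:4  wr:5
I2  is:6  ro:7  ex:9  wr:10  — struct: AddU busy until I1 writes@5
I3  is:11  ro:12  ex:19  wr:20  — WAW R0: wait I2 write@10
I4  is:21  ro:22  ex:29  wr:30  — struct: DivU busy until I3 writes@20
I5  is:31  ro:32  ex:35  wr:36  — WAW R6: wait I4 write@30
I6  is:32  ro:33  ex:34  wr:35
I7  is:37  ro:38  ex:41  wr:42  — struct: MulU busy until I5 writes@36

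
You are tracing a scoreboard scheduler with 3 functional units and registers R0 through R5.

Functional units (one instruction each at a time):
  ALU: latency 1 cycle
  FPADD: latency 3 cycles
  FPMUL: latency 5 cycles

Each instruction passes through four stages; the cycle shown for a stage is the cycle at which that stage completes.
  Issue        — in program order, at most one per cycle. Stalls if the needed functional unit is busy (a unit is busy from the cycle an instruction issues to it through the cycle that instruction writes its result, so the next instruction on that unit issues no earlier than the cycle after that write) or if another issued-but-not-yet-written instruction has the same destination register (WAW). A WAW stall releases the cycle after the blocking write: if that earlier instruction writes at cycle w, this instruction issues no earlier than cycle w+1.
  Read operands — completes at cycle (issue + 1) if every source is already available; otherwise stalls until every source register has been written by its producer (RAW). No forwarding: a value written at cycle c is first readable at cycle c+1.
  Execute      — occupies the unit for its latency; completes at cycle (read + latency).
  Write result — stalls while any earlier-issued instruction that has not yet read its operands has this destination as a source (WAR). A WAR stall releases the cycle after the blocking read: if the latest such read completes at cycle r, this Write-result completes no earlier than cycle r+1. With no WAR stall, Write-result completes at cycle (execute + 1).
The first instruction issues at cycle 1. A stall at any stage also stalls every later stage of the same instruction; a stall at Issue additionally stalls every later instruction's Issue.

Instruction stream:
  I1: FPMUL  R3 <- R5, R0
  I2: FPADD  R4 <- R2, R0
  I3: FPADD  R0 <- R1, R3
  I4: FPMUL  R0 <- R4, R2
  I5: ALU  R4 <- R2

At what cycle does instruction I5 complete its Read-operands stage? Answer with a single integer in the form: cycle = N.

[1] I1→FPMUL
[2] I1 RO, I2→FPADD
[3] I2 RO
[6] I2 EX
[7] I1 EX, I2 WR R4
[8] I1 WR R3, I3→FPADD
[9] I3 RO
[12] I3 EX
[13] I3 WR R0
[14] I4→FPMUL
[15] I4 RO, I5→ALU
[16] I5 RO
[17] I5 EX
[18] I5 WR R4
[20] I4 EX
[21] I4 WR R0

cycle = 16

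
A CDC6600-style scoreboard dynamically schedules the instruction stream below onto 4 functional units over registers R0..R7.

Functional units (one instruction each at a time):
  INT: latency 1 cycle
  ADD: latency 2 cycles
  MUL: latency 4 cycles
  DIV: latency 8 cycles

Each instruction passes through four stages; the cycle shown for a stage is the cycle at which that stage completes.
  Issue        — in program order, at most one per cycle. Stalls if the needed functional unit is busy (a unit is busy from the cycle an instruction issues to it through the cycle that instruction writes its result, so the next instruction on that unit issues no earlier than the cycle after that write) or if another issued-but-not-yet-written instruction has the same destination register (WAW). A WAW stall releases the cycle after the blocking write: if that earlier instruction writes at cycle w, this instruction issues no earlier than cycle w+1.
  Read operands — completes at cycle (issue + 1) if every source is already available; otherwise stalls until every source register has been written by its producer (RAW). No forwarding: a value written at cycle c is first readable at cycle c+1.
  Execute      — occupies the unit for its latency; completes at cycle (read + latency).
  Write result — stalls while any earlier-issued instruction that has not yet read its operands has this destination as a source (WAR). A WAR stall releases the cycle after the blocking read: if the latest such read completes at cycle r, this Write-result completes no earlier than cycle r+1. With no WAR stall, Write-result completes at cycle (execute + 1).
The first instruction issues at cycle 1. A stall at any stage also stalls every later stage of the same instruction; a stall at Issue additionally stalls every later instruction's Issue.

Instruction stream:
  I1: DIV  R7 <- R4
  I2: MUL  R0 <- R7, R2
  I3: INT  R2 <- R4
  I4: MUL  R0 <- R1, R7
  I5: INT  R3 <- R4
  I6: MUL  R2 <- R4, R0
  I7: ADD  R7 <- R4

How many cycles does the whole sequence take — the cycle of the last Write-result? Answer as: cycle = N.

cycle 1: I1 issues→DIV
cycle 2: I1 reads | I2 issues→MUL
cycle 3: I3 issues→INT
cycle 4: I3 reads
cycle 5: I3 exec-done
cycle 10: I1 exec-done
cycle 11: I1 writes R7
cycle 12: I2 reads
cycle 13: I3 writes R2
cycle 16: I2 exec-done
cycle 17: I2 writes R0
cycle 18: I4 issues→MUL
cycle 19: I4 reads | I5 issues→INT
cycle 20: I5 reads
cycle 21: I5 exec-done
cycle 22: I5 writes R3
cycle 23: I4 exec-done
cycle 24: I4 writes R0
cycle 25: I6 issues→MUL
cycle 26: I6 reads | I7 issues→ADD
cycle 27: I7 reads
cycle 29: I7 exec-done
cycle 30: I6 exec-done | I7 writes R7
cycle 31: I6 writes R2

cycle = 31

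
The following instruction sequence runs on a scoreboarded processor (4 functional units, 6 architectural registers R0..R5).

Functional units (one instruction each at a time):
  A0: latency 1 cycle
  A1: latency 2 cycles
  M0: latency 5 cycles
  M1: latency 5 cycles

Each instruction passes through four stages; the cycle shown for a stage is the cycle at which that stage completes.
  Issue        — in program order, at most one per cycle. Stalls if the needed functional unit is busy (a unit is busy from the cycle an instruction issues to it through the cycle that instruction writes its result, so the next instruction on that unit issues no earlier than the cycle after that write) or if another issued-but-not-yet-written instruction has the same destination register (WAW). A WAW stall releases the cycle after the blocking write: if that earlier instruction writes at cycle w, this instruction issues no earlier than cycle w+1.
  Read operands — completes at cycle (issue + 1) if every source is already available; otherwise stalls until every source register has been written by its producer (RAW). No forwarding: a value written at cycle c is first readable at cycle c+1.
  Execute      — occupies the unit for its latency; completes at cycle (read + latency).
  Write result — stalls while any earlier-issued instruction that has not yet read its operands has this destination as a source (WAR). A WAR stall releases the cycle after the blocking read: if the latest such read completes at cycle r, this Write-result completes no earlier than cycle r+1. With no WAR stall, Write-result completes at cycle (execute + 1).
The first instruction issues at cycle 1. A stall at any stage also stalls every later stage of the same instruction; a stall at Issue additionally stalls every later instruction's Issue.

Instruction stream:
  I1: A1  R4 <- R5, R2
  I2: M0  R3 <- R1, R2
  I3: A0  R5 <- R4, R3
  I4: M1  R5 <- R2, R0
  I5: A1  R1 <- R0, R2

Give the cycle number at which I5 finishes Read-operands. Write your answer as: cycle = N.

I1 -> (1, 2, 4, 5)
I2 -> (2, 3, 8, 9)
I3 -> (3, 10, 11, 12)  // RAW R3: wait I2 write@9
I4 -> (13, 14, 19, 20)  // WAW R5: wait I3 write@12
I5 -> (14, 15, 17, 18)

cycle = 15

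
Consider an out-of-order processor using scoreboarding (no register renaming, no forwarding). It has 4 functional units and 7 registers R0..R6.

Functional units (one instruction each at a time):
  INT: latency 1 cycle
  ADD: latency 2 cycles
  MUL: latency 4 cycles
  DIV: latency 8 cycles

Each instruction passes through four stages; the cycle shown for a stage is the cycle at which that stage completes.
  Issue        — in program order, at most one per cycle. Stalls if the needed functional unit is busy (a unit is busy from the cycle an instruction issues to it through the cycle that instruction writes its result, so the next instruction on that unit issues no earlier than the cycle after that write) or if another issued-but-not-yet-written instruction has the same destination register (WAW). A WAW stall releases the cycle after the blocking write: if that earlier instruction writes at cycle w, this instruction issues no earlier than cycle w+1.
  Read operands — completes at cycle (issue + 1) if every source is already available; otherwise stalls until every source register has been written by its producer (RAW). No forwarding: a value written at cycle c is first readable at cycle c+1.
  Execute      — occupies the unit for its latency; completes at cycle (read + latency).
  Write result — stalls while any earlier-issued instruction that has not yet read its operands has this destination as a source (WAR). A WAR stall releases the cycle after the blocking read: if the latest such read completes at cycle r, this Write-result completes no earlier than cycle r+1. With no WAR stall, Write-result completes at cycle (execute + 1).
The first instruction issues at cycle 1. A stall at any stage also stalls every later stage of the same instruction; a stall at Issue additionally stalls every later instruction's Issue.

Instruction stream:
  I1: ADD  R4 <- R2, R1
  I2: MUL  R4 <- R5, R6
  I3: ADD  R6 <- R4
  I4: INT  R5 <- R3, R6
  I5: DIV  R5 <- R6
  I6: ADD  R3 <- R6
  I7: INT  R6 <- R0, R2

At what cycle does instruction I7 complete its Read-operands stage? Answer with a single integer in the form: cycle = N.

  I1 | 1 | 2 | 4 | 5
  I2 | 6 | 7 | 11 | 12   WAW R4: wait I1 write@5
  I3 | 7 | 13 | 15 | 16   RAW R4: wait I2 write@12
  I4 | 8 | 17 | 18 | 19   RAW R6: wait I3 write@16
  I5 | 20 | 21 | 29 | 30   WAW R5: wait I4 write@19
  I6 | 21 | 22 | 24 | 25
  I7 | 22 | 23 | 24 | 25

cycle = 23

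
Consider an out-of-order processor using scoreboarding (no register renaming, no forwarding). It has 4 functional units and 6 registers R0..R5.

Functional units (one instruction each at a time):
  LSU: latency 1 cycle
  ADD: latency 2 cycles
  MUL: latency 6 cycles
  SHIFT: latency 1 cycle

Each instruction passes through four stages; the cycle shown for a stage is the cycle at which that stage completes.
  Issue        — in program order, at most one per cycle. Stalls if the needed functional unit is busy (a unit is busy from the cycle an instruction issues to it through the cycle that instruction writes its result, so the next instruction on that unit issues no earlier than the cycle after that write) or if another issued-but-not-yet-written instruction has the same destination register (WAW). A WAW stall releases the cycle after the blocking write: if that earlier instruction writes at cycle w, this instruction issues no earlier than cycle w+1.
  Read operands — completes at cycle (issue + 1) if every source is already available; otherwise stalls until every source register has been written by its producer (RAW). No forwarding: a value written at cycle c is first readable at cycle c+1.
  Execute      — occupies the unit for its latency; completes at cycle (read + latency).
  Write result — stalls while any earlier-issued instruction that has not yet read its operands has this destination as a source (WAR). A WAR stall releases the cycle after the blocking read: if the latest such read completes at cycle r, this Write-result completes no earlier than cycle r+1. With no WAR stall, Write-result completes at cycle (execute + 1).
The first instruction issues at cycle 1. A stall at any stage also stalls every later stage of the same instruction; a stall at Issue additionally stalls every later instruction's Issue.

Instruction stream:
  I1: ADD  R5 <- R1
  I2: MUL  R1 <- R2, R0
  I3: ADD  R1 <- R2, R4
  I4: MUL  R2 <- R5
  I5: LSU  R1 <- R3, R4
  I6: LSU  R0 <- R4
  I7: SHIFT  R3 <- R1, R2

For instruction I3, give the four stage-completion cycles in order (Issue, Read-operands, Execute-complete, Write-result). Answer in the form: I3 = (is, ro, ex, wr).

I1: IS=1 RO=2 EX=4 WR=5
I2: IS=2 RO=3 EX=9 WR=10
I3: IS=11 RO=12 EX=14 WR=15  [WAW R1: wait I2 write@10]
I4: IS=12 RO=13 EX=19 WR=20
I5: IS=16 RO=17 EX=18 WR=19  [WAW R1: wait I3 write@15]
I6: IS=20 RO=21 EX=22 WR=23  [struct: LSU busy until I5 writes@19]
I7: IS=21 RO=22 EX=23 WR=24

I3 = (11, 12, 14, 15)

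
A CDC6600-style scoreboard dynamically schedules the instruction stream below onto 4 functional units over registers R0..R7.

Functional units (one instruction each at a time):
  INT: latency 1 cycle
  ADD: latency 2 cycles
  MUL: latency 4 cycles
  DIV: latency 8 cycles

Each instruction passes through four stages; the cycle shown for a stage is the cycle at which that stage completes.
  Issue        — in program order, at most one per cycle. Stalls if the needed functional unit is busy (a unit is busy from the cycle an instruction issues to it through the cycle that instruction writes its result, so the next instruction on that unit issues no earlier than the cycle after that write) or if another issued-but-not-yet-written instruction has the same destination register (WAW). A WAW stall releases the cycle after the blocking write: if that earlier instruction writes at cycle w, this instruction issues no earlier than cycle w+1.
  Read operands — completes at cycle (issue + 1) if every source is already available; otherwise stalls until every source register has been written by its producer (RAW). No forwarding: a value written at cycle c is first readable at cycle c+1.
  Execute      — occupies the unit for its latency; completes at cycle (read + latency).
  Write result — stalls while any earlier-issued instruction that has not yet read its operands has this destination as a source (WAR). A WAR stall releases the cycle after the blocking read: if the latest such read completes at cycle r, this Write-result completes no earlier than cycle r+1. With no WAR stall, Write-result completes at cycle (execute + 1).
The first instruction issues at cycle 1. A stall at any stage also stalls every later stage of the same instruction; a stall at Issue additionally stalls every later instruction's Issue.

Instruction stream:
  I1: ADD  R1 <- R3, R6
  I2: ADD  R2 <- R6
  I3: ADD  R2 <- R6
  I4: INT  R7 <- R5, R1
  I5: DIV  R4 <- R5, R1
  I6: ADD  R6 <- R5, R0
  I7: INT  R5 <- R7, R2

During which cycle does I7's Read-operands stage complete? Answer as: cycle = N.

t=1  I1 issues→ADD
t=2  I1 reads
t=4  I1 exec-done
t=5  I1 writes R1
t=6  I2 issues→ADD
t=7  I2 reads
t=9  I2 exec-done
t=10  I2 writes R2
t=11  I3 issues→ADD
t=12  I3 reads, I4 issues→INT
t=13  I4 reads, I5 issues→DIV
t=14  I3 exec-done, I4 exec-done, I5 reads
t=15  I3 writes R2, I4 writes R7
t=16  I6 issues→ADD
t=17  I6 reads, I7 issues→INT
t=18  I7 reads
t=19  I6 exec-done, I7 exec-done
t=20  I6 writes R6, I7 writes R5
t=22  I5 exec-done
t=23  I5 writes R4

cycle = 18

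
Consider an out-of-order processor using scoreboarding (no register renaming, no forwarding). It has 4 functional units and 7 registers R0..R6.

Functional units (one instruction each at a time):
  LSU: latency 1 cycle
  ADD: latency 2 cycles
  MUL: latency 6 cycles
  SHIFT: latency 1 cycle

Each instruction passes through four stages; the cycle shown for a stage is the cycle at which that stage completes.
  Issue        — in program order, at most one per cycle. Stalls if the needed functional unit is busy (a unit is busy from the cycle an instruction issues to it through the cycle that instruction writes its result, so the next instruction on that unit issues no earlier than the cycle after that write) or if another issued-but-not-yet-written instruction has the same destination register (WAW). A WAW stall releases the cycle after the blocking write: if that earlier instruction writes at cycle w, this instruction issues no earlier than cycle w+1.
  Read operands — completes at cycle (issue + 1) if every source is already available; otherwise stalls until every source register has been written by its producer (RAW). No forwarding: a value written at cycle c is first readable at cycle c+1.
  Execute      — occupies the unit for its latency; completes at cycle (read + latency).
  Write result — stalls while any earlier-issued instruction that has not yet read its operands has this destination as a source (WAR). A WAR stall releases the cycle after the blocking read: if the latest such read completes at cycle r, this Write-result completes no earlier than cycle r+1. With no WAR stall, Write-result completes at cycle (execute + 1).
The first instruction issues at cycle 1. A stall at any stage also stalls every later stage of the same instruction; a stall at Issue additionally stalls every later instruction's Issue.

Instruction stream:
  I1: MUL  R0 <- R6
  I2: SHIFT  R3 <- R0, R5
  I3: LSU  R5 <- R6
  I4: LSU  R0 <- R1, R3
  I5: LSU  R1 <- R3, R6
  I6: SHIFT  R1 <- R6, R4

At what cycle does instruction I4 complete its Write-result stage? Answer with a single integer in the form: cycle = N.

cycle = 15

1) issue 1, read 2, done 8, write 9
2) issue 2, read 10, done 11, write 12  <RAW R0: wait I1 write@9>
3) issue 3, read 4, done 5, write 11  <WAR R5: wait I2 read@10>
4) issue 12, read 13, done 14, write 15  <struct: LSU busy until I3 writes@11>
5) issue 16, read 17, done 18, write 19  <struct: LSU busy until I4 writes@15>
6) issue 20, read 21, done 22, write 23  <WAW R1: wait I5 write@19>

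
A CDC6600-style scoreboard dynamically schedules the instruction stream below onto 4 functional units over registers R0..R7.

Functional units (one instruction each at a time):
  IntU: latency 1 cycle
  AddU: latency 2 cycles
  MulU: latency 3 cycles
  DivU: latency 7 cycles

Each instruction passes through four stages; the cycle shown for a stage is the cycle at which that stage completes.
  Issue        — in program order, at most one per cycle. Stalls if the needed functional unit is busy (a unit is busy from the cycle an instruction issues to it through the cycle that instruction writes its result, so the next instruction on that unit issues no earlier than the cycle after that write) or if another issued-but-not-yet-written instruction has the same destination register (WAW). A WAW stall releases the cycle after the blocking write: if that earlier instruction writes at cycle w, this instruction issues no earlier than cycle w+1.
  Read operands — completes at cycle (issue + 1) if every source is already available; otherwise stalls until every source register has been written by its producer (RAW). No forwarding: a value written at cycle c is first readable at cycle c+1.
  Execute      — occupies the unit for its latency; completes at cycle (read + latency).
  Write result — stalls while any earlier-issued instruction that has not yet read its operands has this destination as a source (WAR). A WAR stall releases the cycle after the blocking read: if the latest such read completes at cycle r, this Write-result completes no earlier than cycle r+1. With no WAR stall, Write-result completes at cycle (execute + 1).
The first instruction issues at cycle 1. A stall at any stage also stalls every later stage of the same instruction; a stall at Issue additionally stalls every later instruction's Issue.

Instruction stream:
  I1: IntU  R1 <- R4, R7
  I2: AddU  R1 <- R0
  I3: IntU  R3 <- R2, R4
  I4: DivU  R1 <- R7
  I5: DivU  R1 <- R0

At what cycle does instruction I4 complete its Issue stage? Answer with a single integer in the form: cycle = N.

c1: issue I1 (IntU)
c2: I1 read-ops
c3: I1 finished on IntU
c4: I1→R1
c5: issue I2 (AddU)
c6: I2 read-ops · issue I3 (IntU)
c7: I3 read-ops
c8: I2 finished on AddU · I3 finished on IntU
c9: I2→R1 · I3→R3
c10: issue I4 (DivU)
c11: I4 read-ops
c18: I4 finished on DivU
c19: I4→R1
c20: issue I5 (DivU)
c21: I5 read-ops
c28: I5 finished on DivU
c29: I5→R1

cycle = 10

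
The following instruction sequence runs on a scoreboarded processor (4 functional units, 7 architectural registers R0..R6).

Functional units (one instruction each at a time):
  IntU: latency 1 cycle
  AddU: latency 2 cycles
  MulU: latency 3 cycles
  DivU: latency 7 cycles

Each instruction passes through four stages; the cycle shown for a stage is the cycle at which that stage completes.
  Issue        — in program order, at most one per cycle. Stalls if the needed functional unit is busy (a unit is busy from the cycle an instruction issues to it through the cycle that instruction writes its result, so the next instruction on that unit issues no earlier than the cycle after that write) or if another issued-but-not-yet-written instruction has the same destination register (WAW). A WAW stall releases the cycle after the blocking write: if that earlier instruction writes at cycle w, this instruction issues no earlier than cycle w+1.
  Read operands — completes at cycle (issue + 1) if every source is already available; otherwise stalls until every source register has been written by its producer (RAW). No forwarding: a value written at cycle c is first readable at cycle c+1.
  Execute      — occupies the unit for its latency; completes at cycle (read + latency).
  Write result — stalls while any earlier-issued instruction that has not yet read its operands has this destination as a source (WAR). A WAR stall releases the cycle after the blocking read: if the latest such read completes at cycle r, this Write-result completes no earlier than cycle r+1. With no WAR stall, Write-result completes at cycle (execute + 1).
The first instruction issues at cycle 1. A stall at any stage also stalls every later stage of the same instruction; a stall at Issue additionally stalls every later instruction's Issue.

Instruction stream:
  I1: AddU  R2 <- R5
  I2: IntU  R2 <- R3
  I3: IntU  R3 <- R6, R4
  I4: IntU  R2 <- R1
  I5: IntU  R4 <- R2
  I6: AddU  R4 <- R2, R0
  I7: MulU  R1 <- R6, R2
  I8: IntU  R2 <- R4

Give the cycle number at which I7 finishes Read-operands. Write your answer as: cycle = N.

cycle = 24

[I1] 1/2/4/5
[I2] 6/7/8/9  (WAW R2: wait I1 write@5)
[I3] 10/11/12/13  (struct: IntU busy until I2 writes@9)
[I4] 14/15/16/17  (struct: IntU busy until I3 writes@13)
[I5] 18/19/20/21  (struct: IntU busy until I4 writes@17)
[I6] 22/23/25/26  (WAW R4: wait I5 write@21)
[I7] 23/24/27/28
[I8] 24/27/28/29  (RAW R4: wait I6 write@26)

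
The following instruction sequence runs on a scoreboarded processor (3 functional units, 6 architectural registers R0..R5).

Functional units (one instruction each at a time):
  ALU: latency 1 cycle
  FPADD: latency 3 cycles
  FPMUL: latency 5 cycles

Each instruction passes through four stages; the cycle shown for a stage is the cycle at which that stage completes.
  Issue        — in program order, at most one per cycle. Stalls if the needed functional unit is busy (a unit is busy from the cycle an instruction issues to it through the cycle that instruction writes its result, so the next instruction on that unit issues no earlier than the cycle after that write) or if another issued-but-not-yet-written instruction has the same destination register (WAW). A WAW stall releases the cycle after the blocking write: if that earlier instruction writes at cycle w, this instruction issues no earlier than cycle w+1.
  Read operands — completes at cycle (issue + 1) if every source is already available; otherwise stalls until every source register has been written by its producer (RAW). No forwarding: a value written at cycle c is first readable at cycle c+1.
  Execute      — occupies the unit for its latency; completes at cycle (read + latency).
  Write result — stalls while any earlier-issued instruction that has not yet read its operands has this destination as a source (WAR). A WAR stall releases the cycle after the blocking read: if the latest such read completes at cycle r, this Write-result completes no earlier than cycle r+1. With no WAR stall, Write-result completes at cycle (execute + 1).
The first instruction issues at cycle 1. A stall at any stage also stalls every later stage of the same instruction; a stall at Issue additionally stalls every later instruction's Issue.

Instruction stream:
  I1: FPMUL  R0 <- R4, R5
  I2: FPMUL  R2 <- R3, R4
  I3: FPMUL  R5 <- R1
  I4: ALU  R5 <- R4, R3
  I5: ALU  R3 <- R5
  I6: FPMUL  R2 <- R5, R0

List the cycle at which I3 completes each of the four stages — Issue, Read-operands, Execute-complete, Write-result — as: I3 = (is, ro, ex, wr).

I1  is:1  ro:2  ex:7  wr:8
I2  is:9  ro:10  ex:15  wr:16  — struct: FPMUL busy until I1 writes@8
I3  is:17  ro:18  ex:23  wr:24  — struct: FPMUL busy until I2 writes@16
I4  is:25  ro:26  ex:27  wr:28  — WAW R5: wait I3 write@24
I5  is:29  ro:30  ex:31  wr:32  — struct: ALU busy until I4 writes@28
I6  is:30  ro:31  ex:36  wr:37

I3 = (17, 18, 23, 24)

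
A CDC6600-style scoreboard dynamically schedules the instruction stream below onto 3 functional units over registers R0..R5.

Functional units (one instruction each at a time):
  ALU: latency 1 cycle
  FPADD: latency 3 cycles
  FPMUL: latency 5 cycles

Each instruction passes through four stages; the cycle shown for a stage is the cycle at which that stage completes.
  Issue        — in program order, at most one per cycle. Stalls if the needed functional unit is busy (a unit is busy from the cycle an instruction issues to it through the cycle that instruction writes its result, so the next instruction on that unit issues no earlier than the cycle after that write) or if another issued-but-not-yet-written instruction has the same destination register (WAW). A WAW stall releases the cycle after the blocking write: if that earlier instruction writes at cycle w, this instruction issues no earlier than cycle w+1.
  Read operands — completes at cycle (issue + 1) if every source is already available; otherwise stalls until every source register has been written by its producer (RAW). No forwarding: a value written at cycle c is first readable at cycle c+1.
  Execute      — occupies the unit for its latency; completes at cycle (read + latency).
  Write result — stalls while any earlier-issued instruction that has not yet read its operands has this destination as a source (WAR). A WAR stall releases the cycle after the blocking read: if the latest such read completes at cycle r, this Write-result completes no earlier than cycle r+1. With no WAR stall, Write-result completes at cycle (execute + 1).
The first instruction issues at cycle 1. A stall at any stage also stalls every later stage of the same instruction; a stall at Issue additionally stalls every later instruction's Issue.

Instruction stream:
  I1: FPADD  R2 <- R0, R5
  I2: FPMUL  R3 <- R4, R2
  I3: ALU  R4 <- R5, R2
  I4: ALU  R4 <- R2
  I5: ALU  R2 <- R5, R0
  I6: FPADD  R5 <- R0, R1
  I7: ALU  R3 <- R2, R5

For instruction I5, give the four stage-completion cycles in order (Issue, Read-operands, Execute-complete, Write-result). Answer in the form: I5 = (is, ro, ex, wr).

1) issue 1, read 2, done 5, write 6
2) issue 2, read 7, done 12, write 13  <RAW R2: wait I1 write@6>
3) issue 3, read 7, done 8, write 9  <RAW R2: wait I1 write@6>
4) issue 10, read 11, done 12, write 13  <struct: ALU busy until I3 writes@9>
5) issue 14, read 15, done 16, write 17  <struct: ALU busy until I4 writes@13>
6) issue 15, read 16, done 19, write 20
7) issue 18, read 21, done 22, write 23  <struct: ALU busy until I5 writes@17 / RAW R5: wait I6 write@20>

I5 = (14, 15, 16, 17)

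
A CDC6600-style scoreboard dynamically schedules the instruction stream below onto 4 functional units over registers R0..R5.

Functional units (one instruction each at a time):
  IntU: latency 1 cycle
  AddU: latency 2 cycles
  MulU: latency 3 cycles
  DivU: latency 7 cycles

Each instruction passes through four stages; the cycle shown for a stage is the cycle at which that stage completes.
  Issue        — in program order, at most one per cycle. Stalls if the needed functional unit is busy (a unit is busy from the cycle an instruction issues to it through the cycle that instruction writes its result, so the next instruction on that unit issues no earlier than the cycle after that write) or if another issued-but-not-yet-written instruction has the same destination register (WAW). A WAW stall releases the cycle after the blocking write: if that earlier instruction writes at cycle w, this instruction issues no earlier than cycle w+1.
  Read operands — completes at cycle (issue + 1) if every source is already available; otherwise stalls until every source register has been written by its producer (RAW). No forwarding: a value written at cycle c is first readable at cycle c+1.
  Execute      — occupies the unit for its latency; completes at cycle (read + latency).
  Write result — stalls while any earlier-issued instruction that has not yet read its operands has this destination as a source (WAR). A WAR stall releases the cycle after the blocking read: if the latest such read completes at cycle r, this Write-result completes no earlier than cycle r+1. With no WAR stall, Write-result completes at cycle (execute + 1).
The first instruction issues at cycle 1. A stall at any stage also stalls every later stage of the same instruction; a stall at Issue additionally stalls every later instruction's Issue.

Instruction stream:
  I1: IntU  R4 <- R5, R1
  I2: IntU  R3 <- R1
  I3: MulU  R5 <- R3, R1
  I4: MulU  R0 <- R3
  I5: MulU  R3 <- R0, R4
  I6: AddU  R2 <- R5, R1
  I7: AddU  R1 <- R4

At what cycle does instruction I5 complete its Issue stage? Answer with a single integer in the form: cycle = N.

cycle = 20

cycle 1: I1 issues→IntU
cycle 2: I1 reads
cycle 3: I1 exec-done
cycle 4: I1 writes R4
cycle 5: I2 issues→IntU
cycle 6: I2 reads, I3 issues→MulU
cycle 7: I2 exec-done
cycle 8: I2 writes R3
cycle 9: I3 reads
cycle 12: I3 exec-done
cycle 13: I3 writes R5
cycle 14: I4 issues→MulU
cycle 15: I4 reads
cycle 18: I4 exec-done
cycle 19: I4 writes R0
cycle 20: I5 issues→MulU
cycle 21: I5 reads, I6 issues→AddU
cycle 22: I6 reads
cycle 24: I5 exec-done, I6 exec-done
cycle 25: I5 writes R3, I6 writes R2
cycle 26: I7 issues→AddU
cycle 27: I7 reads
cycle 29: I7 exec-done
cycle 30: I7 writes R1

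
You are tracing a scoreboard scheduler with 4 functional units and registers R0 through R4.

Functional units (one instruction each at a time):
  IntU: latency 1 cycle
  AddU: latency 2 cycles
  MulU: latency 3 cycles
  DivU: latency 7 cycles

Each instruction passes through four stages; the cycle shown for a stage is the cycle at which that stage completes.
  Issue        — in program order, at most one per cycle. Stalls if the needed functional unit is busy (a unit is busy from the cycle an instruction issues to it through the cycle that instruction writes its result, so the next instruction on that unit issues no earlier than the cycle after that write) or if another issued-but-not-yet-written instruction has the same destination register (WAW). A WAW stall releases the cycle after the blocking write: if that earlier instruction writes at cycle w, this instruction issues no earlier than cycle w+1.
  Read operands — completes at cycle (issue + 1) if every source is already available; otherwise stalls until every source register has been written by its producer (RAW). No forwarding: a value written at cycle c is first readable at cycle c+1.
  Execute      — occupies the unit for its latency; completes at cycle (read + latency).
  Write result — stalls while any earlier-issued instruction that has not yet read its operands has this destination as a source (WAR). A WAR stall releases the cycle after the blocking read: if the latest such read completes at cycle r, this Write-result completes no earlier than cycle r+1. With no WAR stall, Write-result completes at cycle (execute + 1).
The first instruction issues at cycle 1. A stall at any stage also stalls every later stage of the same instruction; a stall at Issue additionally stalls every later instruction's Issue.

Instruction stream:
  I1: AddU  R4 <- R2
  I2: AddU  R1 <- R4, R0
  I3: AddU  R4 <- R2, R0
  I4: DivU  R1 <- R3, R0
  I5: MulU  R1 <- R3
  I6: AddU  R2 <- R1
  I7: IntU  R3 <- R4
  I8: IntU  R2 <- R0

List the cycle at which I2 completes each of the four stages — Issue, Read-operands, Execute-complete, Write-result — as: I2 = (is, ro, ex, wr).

I1: IS=1 RO=2 EX=4 WR=5
I2: IS=6 RO=7 EX=9 WR=10  [struct: AddU busy until I1 writes@5]
I3: IS=11 RO=12 EX=14 WR=15  [struct: AddU busy until I2 writes@10]
I4: IS=12 RO=13 EX=20 WR=21
I5: IS=22 RO=23 EX=26 WR=27  [WAW R1: wait I4 write@21]
I6: IS=23 RO=28 EX=30 WR=31  [RAW R1: wait I5 write@27]
I7: IS=24 RO=25 EX=26 WR=27
I8: IS=32 RO=33 EX=34 WR=35  [WAW R2: wait I6 write@31]

I2 = (6, 7, 9, 10)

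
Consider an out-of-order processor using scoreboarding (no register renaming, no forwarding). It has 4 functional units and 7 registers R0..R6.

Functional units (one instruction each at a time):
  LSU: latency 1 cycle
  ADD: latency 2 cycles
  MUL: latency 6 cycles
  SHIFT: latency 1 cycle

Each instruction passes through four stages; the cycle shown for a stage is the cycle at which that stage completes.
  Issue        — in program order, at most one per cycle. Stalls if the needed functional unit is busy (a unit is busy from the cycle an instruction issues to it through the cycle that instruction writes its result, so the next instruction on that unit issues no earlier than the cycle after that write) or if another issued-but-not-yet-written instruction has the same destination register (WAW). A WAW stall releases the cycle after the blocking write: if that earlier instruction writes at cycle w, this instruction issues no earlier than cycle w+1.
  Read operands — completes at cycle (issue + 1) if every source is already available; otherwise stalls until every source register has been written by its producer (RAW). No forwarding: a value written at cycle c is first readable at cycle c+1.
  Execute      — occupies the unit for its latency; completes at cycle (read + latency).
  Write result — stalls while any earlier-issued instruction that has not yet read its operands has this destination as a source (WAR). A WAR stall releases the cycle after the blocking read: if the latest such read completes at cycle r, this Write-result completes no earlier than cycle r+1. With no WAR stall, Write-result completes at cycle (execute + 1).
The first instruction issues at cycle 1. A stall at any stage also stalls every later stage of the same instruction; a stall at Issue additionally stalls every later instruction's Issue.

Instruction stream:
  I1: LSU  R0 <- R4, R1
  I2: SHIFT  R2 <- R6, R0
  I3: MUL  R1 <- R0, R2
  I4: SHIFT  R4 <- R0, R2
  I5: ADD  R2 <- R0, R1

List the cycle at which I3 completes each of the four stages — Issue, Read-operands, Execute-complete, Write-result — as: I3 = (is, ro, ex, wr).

I3 = (3, 8, 14, 15)

1) issue 1, read 2, done 3, write 4
2) issue 2, read 5, done 6, write 7  <RAW R0: wait I1 write@4>
3) issue 3, read 8, done 14, write 15  <RAW R2: wait I2 write@7>
4) issue 8, read 9, done 10, write 11  <struct: SHIFT busy until I2 writes@7>
5) issue 9, read 16, done 18, write 19  <RAW R1: wait I3 write@15>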